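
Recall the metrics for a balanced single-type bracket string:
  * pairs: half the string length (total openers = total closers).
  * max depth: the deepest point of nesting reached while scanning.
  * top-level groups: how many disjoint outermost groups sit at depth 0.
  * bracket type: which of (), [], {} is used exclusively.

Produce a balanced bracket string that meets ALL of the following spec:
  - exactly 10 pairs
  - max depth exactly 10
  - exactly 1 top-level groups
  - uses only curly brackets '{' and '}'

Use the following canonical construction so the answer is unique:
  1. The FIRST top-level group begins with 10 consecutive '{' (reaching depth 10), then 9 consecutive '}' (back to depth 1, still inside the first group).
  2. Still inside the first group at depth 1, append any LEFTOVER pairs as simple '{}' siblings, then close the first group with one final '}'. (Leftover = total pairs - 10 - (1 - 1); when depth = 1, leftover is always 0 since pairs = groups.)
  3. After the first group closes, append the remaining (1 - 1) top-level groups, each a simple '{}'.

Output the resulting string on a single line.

Answer: {{{{{{{{{{}}}}}}}}}}

Derivation:
Spec: pairs=10 depth=10 groups=1
Leftover pairs = 10 - 10 - (1-1) = 0
First group: deep chain of depth 10 + 0 sibling pairs
Remaining 0 groups: simple '{}' each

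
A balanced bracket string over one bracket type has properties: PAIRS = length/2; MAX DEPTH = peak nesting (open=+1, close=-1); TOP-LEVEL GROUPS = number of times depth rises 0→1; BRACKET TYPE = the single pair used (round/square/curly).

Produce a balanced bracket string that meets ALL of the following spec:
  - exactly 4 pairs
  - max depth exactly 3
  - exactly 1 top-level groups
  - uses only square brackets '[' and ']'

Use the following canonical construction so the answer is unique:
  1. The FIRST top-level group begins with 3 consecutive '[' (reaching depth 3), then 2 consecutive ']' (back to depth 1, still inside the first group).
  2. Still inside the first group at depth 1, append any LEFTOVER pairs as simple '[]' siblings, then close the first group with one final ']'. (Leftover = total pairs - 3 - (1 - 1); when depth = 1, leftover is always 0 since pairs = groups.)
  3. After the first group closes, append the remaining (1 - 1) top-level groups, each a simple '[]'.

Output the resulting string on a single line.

Answer: [[[]][]]

Derivation:
Spec: pairs=4 depth=3 groups=1
Leftover pairs = 4 - 3 - (1-1) = 1
First group: deep chain of depth 3 + 1 sibling pairs
Remaining 0 groups: simple '[]' each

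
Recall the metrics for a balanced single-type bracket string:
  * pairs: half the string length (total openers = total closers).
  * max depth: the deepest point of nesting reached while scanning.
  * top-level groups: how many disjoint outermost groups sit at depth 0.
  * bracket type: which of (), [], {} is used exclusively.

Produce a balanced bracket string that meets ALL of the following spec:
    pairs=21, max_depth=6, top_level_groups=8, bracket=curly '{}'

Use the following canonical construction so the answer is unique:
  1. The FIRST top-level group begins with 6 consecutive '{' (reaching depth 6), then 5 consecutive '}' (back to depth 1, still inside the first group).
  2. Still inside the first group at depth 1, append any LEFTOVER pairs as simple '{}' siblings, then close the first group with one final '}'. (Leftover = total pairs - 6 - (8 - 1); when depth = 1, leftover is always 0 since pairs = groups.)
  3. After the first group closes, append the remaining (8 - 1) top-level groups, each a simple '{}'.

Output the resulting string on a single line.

Answer: {{{{{{}}}}}{}{}{}{}{}{}{}{}}{}{}{}{}{}{}{}

Derivation:
Spec: pairs=21 depth=6 groups=8
Leftover pairs = 21 - 6 - (8-1) = 8
First group: deep chain of depth 6 + 8 sibling pairs
Remaining 7 groups: simple '{}' each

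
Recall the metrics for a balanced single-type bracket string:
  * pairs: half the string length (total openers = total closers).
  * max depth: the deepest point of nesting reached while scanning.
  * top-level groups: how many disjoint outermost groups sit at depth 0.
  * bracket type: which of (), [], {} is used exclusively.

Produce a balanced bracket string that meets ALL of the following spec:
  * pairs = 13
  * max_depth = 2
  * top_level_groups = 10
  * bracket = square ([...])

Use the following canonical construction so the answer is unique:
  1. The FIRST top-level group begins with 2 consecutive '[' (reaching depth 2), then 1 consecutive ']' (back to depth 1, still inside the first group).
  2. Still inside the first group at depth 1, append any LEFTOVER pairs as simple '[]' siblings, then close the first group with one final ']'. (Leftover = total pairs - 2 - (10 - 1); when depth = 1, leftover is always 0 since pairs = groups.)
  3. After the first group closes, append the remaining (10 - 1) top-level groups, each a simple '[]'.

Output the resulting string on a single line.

Spec: pairs=13 depth=2 groups=10
Leftover pairs = 13 - 2 - (10-1) = 2
First group: deep chain of depth 2 + 2 sibling pairs
Remaining 9 groups: simple '[]' each

Answer: [[][][]][][][][][][][][][]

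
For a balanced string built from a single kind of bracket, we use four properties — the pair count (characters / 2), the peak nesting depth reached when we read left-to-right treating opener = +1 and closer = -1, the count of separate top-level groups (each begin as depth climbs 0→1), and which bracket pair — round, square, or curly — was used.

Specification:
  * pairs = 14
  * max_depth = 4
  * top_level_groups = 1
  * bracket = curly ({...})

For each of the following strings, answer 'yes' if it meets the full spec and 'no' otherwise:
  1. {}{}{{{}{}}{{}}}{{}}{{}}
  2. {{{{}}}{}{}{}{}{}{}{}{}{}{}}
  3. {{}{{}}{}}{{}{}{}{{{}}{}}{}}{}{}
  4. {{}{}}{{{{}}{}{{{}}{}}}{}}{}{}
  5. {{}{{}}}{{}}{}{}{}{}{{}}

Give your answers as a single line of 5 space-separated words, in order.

Answer: no yes no no no

Derivation:
String 1 '{}{}{{{}{}}{{}}}{{}}{{}}': depth seq [1 0 1 0 1 2 3 2 3 2 1 2 3 2 1 0 1 2 1 0 1 2 1 0]
  -> pairs=12 depth=3 groups=5 -> no
String 2 '{{{{}}}{}{}{}{}{}{}{}{}{}{}}': depth seq [1 2 3 4 3 2 1 2 1 2 1 2 1 2 1 2 1 2 1 2 1 2 1 2 1 2 1 0]
  -> pairs=14 depth=4 groups=1 -> yes
String 3 '{{}{{}}{}}{{}{}{}{{{}}{}}{}}{}{}': depth seq [1 2 1 2 3 2 1 2 1 0 1 2 1 2 1 2 1 2 3 4 3 2 3 2 1 2 1 0 1 0 1 0]
  -> pairs=16 depth=4 groups=4 -> no
String 4 '{{}{}}{{{{}}{}{{{}}{}}}{}}{}{}': depth seq [1 2 1 2 1 0 1 2 3 4 3 2 3 2 3 4 5 4 3 4 3 2 1 2 1 0 1 0 1 0]
  -> pairs=15 depth=5 groups=4 -> no
String 5 '{{}{{}}}{{}}{}{}{}{}{{}}': depth seq [1 2 1 2 3 2 1 0 1 2 1 0 1 0 1 0 1 0 1 0 1 2 1 0]
  -> pairs=12 depth=3 groups=7 -> no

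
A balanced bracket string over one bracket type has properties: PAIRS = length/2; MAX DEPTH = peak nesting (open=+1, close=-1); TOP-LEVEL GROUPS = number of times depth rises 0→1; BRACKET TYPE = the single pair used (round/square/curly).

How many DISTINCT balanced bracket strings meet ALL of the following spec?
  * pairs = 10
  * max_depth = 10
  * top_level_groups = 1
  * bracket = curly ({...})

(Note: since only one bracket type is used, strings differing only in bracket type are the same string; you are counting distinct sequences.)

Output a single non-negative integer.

Spec: pairs=10 depth=10 groups=1
Count(depth <= 10) = 4862
Count(depth <= 9) = 4861
Count(depth == 10) = 4862 - 4861 = 1

Answer: 1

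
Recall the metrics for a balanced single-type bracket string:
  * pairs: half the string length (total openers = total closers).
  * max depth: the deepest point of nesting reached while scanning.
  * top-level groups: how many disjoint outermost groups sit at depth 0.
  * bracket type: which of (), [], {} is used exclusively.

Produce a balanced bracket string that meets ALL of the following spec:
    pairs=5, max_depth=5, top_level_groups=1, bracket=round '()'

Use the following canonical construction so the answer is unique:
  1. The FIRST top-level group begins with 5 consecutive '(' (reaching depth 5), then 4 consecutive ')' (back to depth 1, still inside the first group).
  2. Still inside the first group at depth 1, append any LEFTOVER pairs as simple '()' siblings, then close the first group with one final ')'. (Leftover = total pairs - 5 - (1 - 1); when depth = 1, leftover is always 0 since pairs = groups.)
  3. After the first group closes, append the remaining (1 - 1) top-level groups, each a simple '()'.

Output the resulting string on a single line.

Spec: pairs=5 depth=5 groups=1
Leftover pairs = 5 - 5 - (1-1) = 0
First group: deep chain of depth 5 + 0 sibling pairs
Remaining 0 groups: simple '()' each

Answer: ((((()))))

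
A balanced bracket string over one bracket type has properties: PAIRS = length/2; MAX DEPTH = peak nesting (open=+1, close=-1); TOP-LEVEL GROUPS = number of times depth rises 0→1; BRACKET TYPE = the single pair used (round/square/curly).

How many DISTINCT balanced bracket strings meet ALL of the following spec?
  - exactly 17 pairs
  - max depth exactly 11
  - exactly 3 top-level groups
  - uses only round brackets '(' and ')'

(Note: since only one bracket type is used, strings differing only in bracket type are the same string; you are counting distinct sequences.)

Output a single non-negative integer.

Spec: pairs=17 depth=11 groups=3
Count(depth <= 11) = 25653165
Count(depth <= 10) = 25603665
Count(depth == 11) = 25653165 - 25603665 = 49500

Answer: 49500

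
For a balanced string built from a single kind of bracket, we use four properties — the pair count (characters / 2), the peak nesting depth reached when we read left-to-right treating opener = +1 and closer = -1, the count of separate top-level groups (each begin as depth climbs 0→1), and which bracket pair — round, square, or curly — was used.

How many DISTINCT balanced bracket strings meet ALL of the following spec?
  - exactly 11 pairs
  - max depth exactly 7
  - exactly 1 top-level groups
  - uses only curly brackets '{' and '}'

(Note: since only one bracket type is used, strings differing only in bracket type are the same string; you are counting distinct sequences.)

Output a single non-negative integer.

Answer: 1975

Derivation:
Spec: pairs=11 depth=7 groups=1
Count(depth <= 7) = 16016
Count(depth <= 6) = 14041
Count(depth == 7) = 16016 - 14041 = 1975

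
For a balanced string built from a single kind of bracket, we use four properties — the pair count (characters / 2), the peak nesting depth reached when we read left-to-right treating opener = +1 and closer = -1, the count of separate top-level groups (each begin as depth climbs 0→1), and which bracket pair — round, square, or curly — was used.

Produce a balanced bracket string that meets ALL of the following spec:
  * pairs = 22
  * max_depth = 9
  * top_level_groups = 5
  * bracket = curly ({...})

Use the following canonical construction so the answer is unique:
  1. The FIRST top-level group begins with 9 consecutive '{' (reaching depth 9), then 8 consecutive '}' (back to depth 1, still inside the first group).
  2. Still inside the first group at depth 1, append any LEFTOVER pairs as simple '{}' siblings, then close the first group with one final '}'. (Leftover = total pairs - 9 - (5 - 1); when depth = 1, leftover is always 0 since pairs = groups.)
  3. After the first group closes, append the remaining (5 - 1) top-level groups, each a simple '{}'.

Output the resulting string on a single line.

Answer: {{{{{{{{{}}}}}}}}{}{}{}{}{}{}{}{}{}}{}{}{}{}

Derivation:
Spec: pairs=22 depth=9 groups=5
Leftover pairs = 22 - 9 - (5-1) = 9
First group: deep chain of depth 9 + 9 sibling pairs
Remaining 4 groups: simple '{}' each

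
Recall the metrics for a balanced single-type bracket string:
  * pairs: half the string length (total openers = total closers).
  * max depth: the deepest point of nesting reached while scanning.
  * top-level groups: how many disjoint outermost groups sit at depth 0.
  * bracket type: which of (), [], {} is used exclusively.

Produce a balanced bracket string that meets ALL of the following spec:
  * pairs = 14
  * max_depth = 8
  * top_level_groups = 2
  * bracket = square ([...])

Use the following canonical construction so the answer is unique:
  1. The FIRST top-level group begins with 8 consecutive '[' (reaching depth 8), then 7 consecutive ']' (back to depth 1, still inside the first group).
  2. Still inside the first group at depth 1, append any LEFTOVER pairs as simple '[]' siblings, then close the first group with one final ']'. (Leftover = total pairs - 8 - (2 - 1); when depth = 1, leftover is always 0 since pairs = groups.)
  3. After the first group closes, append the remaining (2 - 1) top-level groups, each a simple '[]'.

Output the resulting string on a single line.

Answer: [[[[[[[[]]]]]]][][][][][]][]

Derivation:
Spec: pairs=14 depth=8 groups=2
Leftover pairs = 14 - 8 - (2-1) = 5
First group: deep chain of depth 8 + 5 sibling pairs
Remaining 1 groups: simple '[]' each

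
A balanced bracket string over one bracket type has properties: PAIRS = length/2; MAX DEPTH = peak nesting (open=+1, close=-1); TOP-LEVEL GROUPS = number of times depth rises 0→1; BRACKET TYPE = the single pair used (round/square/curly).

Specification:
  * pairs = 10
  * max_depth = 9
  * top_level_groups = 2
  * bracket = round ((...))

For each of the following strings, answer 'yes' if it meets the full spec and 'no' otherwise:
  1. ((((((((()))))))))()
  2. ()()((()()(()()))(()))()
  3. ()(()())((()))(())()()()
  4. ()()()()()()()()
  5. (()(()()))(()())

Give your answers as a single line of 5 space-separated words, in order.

String 1 '((((((((()))))))))()': depth seq [1 2 3 4 5 6 7 8 9 8 7 6 5 4 3 2 1 0 1 0]
  -> pairs=10 depth=9 groups=2 -> yes
String 2 '()()((()()(()()))(()))()': depth seq [1 0 1 0 1 2 3 2 3 2 3 4 3 4 3 2 1 2 3 2 1 0 1 0]
  -> pairs=12 depth=4 groups=4 -> no
String 3 '()(()())((()))(())()()()': depth seq [1 0 1 2 1 2 1 0 1 2 3 2 1 0 1 2 1 0 1 0 1 0 1 0]
  -> pairs=12 depth=3 groups=7 -> no
String 4 '()()()()()()()()': depth seq [1 0 1 0 1 0 1 0 1 0 1 0 1 0 1 0]
  -> pairs=8 depth=1 groups=8 -> no
String 5 '(()(()()))(()())': depth seq [1 2 1 2 3 2 3 2 1 0 1 2 1 2 1 0]
  -> pairs=8 depth=3 groups=2 -> no

Answer: yes no no no no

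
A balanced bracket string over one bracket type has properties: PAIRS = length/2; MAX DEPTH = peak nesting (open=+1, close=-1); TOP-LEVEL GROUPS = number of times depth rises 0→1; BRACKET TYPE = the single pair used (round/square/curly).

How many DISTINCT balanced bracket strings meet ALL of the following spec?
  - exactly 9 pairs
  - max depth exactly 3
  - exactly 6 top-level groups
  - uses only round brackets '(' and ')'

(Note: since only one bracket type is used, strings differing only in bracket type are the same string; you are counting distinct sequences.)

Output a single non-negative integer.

Answer: 48

Derivation:
Spec: pairs=9 depth=3 groups=6
Count(depth <= 3) = 104
Count(depth <= 2) = 56
Count(depth == 3) = 104 - 56 = 48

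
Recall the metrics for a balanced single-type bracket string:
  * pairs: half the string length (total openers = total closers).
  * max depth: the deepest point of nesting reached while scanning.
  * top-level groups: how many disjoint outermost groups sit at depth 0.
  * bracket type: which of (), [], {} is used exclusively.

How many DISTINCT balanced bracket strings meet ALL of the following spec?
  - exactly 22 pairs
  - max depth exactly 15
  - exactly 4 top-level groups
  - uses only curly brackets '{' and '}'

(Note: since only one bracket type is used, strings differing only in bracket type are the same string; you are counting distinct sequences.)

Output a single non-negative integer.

Spec: pairs=22 depth=15 groups=4
Count(depth <= 15) = 11337995396
Count(depth <= 14) = 11337767324
Count(depth == 15) = 11337995396 - 11337767324 = 228072

Answer: 228072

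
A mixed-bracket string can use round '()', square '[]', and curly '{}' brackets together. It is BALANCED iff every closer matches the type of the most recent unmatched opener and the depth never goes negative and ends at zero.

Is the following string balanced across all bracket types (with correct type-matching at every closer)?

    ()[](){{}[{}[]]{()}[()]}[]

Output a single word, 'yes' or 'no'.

Answer: yes

Derivation:
pos 0: push '('; stack = (
pos 1: ')' matches '('; pop; stack = (empty)
pos 2: push '['; stack = [
pos 3: ']' matches '['; pop; stack = (empty)
pos 4: push '('; stack = (
pos 5: ')' matches '('; pop; stack = (empty)
pos 6: push '{'; stack = {
pos 7: push '{'; stack = {{
pos 8: '}' matches '{'; pop; stack = {
pos 9: push '['; stack = {[
pos 10: push '{'; stack = {[{
pos 11: '}' matches '{'; pop; stack = {[
pos 12: push '['; stack = {[[
pos 13: ']' matches '['; pop; stack = {[
pos 14: ']' matches '['; pop; stack = {
pos 15: push '{'; stack = {{
pos 16: push '('; stack = {{(
pos 17: ')' matches '('; pop; stack = {{
pos 18: '}' matches '{'; pop; stack = {
pos 19: push '['; stack = {[
pos 20: push '('; stack = {[(
pos 21: ')' matches '('; pop; stack = {[
pos 22: ']' matches '['; pop; stack = {
pos 23: '}' matches '{'; pop; stack = (empty)
pos 24: push '['; stack = [
pos 25: ']' matches '['; pop; stack = (empty)
end: stack empty → VALID
Verdict: properly nested → yes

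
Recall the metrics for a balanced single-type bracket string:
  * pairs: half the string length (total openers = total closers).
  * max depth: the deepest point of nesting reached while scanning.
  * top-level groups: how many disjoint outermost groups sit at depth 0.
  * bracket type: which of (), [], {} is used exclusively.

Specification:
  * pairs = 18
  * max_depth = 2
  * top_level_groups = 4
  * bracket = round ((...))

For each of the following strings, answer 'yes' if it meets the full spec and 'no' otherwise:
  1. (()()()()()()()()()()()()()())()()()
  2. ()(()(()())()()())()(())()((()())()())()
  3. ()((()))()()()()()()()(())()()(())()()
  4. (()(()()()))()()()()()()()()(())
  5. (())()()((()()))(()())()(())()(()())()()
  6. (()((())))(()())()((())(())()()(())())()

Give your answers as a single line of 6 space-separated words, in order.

String 1 '(()()()()()()()()()()()()()())()()()': depth seq [1 2 1 2 1 2 1 2 1 2 1 2 1 2 1 2 1 2 1 2 1 2 1 2 1 2 1 2 1 0 1 0 1 0 1 0]
  -> pairs=18 depth=2 groups=4 -> yes
String 2 '()(()(()())()()())()(())()((()())()())()': depth seq [1 0 1 2 1 2 3 2 3 2 1 2 1 2 1 2 1 0 1 0 1 2 1 0 1 0 1 2 3 2 3 2 1 2 1 2 1 0 1 0]
  -> pairs=20 depth=3 groups=7 -> no
String 3 '()((()))()()()()()()()(())()()(())()()': depth seq [1 0 1 2 3 2 1 0 1 0 1 0 1 0 1 0 1 0 1 0 1 0 1 2 1 0 1 0 1 0 1 2 1 0 1 0 1 0]
  -> pairs=19 depth=3 groups=15 -> no
String 4 '(()(()()()))()()()()()()()()(())': depth seq [1 2 1 2 3 2 3 2 3 2 1 0 1 0 1 0 1 0 1 0 1 0 1 0 1 0 1 0 1 2 1 0]
  -> pairs=16 depth=3 groups=10 -> no
String 5 '(())()()((()()))(()())()(())()(()())()()': depth seq [1 2 1 0 1 0 1 0 1 2 3 2 3 2 1 0 1 2 1 2 1 0 1 0 1 2 1 0 1 0 1 2 1 2 1 0 1 0 1 0]
  -> pairs=20 depth=3 groups=11 -> no
String 6 '(()((())))(()())()((())(())()()(())())()': depth seq [1 2 1 2 3 4 3 2 1 0 1 2 1 2 1 0 1 0 1 2 3 2 1 2 3 2 1 2 1 2 1 2 3 2 1 2 1 0 1 0]
  -> pairs=20 depth=4 groups=5 -> no

Answer: yes no no no no no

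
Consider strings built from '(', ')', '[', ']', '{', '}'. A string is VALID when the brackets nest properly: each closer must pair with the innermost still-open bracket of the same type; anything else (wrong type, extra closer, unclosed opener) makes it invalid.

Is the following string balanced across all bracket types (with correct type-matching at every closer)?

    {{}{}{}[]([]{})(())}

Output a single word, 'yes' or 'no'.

pos 0: push '{'; stack = {
pos 1: push '{'; stack = {{
pos 2: '}' matches '{'; pop; stack = {
pos 3: push '{'; stack = {{
pos 4: '}' matches '{'; pop; stack = {
pos 5: push '{'; stack = {{
pos 6: '}' matches '{'; pop; stack = {
pos 7: push '['; stack = {[
pos 8: ']' matches '['; pop; stack = {
pos 9: push '('; stack = {(
pos 10: push '['; stack = {([
pos 11: ']' matches '['; pop; stack = {(
pos 12: push '{'; stack = {({
pos 13: '}' matches '{'; pop; stack = {(
pos 14: ')' matches '('; pop; stack = {
pos 15: push '('; stack = {(
pos 16: push '('; stack = {((
pos 17: ')' matches '('; pop; stack = {(
pos 18: ')' matches '('; pop; stack = {
pos 19: '}' matches '{'; pop; stack = (empty)
end: stack empty → VALID
Verdict: properly nested → yes

Answer: yes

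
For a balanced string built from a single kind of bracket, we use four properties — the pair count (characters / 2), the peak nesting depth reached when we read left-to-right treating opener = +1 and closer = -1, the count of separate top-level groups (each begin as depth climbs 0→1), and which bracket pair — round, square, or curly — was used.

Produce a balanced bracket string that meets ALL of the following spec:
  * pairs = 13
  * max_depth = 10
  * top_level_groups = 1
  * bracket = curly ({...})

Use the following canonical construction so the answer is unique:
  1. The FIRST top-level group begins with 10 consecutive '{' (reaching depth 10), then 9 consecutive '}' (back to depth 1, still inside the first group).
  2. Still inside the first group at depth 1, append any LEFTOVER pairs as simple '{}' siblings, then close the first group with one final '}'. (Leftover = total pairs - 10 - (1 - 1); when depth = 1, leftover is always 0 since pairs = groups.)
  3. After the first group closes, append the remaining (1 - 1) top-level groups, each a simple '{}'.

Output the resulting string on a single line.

Answer: {{{{{{{{{{}}}}}}}}}{}{}{}}

Derivation:
Spec: pairs=13 depth=10 groups=1
Leftover pairs = 13 - 10 - (1-1) = 3
First group: deep chain of depth 10 + 3 sibling pairs
Remaining 0 groups: simple '{}' each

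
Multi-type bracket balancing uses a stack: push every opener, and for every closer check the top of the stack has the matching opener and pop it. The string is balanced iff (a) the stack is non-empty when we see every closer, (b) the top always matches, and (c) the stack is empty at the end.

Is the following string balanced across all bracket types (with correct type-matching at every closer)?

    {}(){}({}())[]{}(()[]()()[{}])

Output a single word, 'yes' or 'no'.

pos 0: push '{'; stack = {
pos 1: '}' matches '{'; pop; stack = (empty)
pos 2: push '('; stack = (
pos 3: ')' matches '('; pop; stack = (empty)
pos 4: push '{'; stack = {
pos 5: '}' matches '{'; pop; stack = (empty)
pos 6: push '('; stack = (
pos 7: push '{'; stack = ({
pos 8: '}' matches '{'; pop; stack = (
pos 9: push '('; stack = ((
pos 10: ')' matches '('; pop; stack = (
pos 11: ')' matches '('; pop; stack = (empty)
pos 12: push '['; stack = [
pos 13: ']' matches '['; pop; stack = (empty)
pos 14: push '{'; stack = {
pos 15: '}' matches '{'; pop; stack = (empty)
pos 16: push '('; stack = (
pos 17: push '('; stack = ((
pos 18: ')' matches '('; pop; stack = (
pos 19: push '['; stack = ([
pos 20: ']' matches '['; pop; stack = (
pos 21: push '('; stack = ((
pos 22: ')' matches '('; pop; stack = (
pos 23: push '('; stack = ((
pos 24: ')' matches '('; pop; stack = (
pos 25: push '['; stack = ([
pos 26: push '{'; stack = ([{
pos 27: '}' matches '{'; pop; stack = ([
pos 28: ']' matches '['; pop; stack = (
pos 29: ')' matches '('; pop; stack = (empty)
end: stack empty → VALID
Verdict: properly nested → yes

Answer: yes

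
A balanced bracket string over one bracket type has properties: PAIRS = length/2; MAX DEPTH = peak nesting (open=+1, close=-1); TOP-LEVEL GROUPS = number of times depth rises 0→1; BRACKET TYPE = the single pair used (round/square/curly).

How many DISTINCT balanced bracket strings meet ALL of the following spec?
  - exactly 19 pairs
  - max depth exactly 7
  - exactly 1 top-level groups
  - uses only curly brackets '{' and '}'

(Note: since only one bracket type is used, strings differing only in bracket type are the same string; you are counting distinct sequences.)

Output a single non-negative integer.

Answer: 117939506

Derivation:
Spec: pairs=19 depth=7 groups=1
Count(depth <= 7) = 291057920
Count(depth <= 6) = 173118414
Count(depth == 7) = 291057920 - 173118414 = 117939506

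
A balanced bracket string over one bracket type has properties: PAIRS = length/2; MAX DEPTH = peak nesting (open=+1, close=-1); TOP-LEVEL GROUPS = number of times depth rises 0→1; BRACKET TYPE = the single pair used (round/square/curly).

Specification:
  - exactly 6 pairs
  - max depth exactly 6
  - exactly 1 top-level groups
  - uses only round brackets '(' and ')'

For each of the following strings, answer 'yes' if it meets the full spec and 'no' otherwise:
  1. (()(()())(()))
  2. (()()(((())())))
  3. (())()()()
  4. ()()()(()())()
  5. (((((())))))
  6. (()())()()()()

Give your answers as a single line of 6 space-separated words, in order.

String 1 '(()(()())(()))': depth seq [1 2 1 2 3 2 3 2 1 2 3 2 1 0]
  -> pairs=7 depth=3 groups=1 -> no
String 2 '(()()(((())())))': depth seq [1 2 1 2 1 2 3 4 5 4 3 4 3 2 1 0]
  -> pairs=8 depth=5 groups=1 -> no
String 3 '(())()()()': depth seq [1 2 1 0 1 0 1 0 1 0]
  -> pairs=5 depth=2 groups=4 -> no
String 4 '()()()(()())()': depth seq [1 0 1 0 1 0 1 2 1 2 1 0 1 0]
  -> pairs=7 depth=2 groups=5 -> no
String 5 '(((((())))))': depth seq [1 2 3 4 5 6 5 4 3 2 1 0]
  -> pairs=6 depth=6 groups=1 -> yes
String 6 '(()())()()()()': depth seq [1 2 1 2 1 0 1 0 1 0 1 0 1 0]
  -> pairs=7 depth=2 groups=5 -> no

Answer: no no no no yes no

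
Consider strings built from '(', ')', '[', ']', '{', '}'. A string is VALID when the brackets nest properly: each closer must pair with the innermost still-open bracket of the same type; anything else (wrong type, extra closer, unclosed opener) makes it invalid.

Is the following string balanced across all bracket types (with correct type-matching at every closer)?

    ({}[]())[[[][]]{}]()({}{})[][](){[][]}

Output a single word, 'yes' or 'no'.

pos 0: push '('; stack = (
pos 1: push '{'; stack = ({
pos 2: '}' matches '{'; pop; stack = (
pos 3: push '['; stack = ([
pos 4: ']' matches '['; pop; stack = (
pos 5: push '('; stack = ((
pos 6: ')' matches '('; pop; stack = (
pos 7: ')' matches '('; pop; stack = (empty)
pos 8: push '['; stack = [
pos 9: push '['; stack = [[
pos 10: push '['; stack = [[[
pos 11: ']' matches '['; pop; stack = [[
pos 12: push '['; stack = [[[
pos 13: ']' matches '['; pop; stack = [[
pos 14: ']' matches '['; pop; stack = [
pos 15: push '{'; stack = [{
pos 16: '}' matches '{'; pop; stack = [
pos 17: ']' matches '['; pop; stack = (empty)
pos 18: push '('; stack = (
pos 19: ')' matches '('; pop; stack = (empty)
pos 20: push '('; stack = (
pos 21: push '{'; stack = ({
pos 22: '}' matches '{'; pop; stack = (
pos 23: push '{'; stack = ({
pos 24: '}' matches '{'; pop; stack = (
pos 25: ')' matches '('; pop; stack = (empty)
pos 26: push '['; stack = [
pos 27: ']' matches '['; pop; stack = (empty)
pos 28: push '['; stack = [
pos 29: ']' matches '['; pop; stack = (empty)
pos 30: push '('; stack = (
pos 31: ')' matches '('; pop; stack = (empty)
pos 32: push '{'; stack = {
pos 33: push '['; stack = {[
pos 34: ']' matches '['; pop; stack = {
pos 35: push '['; stack = {[
pos 36: ']' matches '['; pop; stack = {
pos 37: '}' matches '{'; pop; stack = (empty)
end: stack empty → VALID
Verdict: properly nested → yes

Answer: yes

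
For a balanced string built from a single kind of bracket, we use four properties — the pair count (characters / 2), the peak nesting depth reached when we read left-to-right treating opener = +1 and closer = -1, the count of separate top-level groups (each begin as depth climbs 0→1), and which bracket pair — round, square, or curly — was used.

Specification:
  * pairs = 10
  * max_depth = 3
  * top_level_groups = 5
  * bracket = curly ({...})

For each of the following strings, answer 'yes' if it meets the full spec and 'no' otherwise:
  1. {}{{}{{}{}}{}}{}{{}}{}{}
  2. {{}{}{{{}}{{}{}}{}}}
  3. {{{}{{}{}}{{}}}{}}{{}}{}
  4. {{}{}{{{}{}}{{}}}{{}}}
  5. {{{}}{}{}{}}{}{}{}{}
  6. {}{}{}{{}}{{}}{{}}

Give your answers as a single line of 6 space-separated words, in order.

Answer: no no no no yes no

Derivation:
String 1 '{}{{}{{}{}}{}}{}{{}}{}{}': depth seq [1 0 1 2 1 2 3 2 3 2 1 2 1 0 1 0 1 2 1 0 1 0 1 0]
  -> pairs=12 depth=3 groups=6 -> no
String 2 '{{}{}{{{}}{{}{}}{}}}': depth seq [1 2 1 2 1 2 3 4 3 2 3 4 3 4 3 2 3 2 1 0]
  -> pairs=10 depth=4 groups=1 -> no
String 3 '{{{}{{}{}}{{}}}{}}{{}}{}': depth seq [1 2 3 2 3 4 3 4 3 2 3 4 3 2 1 2 1 0 1 2 1 0 1 0]
  -> pairs=12 depth=4 groups=3 -> no
String 4 '{{}{}{{{}{}}{{}}}{{}}}': depth seq [1 2 1 2 1 2 3 4 3 4 3 2 3 4 3 2 1 2 3 2 1 0]
  -> pairs=11 depth=4 groups=1 -> no
String 5 '{{{}}{}{}{}}{}{}{}{}': depth seq [1 2 3 2 1 2 1 2 1 2 1 0 1 0 1 0 1 0 1 0]
  -> pairs=10 depth=3 groups=5 -> yes
String 6 '{}{}{}{{}}{{}}{{}}': depth seq [1 0 1 0 1 0 1 2 1 0 1 2 1 0 1 2 1 0]
  -> pairs=9 depth=2 groups=6 -> no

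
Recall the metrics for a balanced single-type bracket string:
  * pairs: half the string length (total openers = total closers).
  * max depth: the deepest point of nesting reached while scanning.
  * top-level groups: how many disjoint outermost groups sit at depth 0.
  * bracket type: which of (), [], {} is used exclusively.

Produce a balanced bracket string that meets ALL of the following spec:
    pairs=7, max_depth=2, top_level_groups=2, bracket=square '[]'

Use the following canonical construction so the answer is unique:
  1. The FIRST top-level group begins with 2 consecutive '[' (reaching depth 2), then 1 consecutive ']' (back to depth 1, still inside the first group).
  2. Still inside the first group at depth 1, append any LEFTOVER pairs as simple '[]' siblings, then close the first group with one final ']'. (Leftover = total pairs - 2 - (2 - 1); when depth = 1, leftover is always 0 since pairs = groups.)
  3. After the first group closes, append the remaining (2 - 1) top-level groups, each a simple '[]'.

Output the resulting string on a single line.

Answer: [[][][][][]][]

Derivation:
Spec: pairs=7 depth=2 groups=2
Leftover pairs = 7 - 2 - (2-1) = 4
First group: deep chain of depth 2 + 4 sibling pairs
Remaining 1 groups: simple '[]' each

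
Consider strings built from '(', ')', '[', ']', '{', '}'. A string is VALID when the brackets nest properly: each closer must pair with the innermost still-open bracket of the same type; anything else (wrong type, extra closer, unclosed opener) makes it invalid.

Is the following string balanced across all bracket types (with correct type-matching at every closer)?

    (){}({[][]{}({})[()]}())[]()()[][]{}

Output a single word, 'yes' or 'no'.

pos 0: push '('; stack = (
pos 1: ')' matches '('; pop; stack = (empty)
pos 2: push '{'; stack = {
pos 3: '}' matches '{'; pop; stack = (empty)
pos 4: push '('; stack = (
pos 5: push '{'; stack = ({
pos 6: push '['; stack = ({[
pos 7: ']' matches '['; pop; stack = ({
pos 8: push '['; stack = ({[
pos 9: ']' matches '['; pop; stack = ({
pos 10: push '{'; stack = ({{
pos 11: '}' matches '{'; pop; stack = ({
pos 12: push '('; stack = ({(
pos 13: push '{'; stack = ({({
pos 14: '}' matches '{'; pop; stack = ({(
pos 15: ')' matches '('; pop; stack = ({
pos 16: push '['; stack = ({[
pos 17: push '('; stack = ({[(
pos 18: ')' matches '('; pop; stack = ({[
pos 19: ']' matches '['; pop; stack = ({
pos 20: '}' matches '{'; pop; stack = (
pos 21: push '('; stack = ((
pos 22: ')' matches '('; pop; stack = (
pos 23: ')' matches '('; pop; stack = (empty)
pos 24: push '['; stack = [
pos 25: ']' matches '['; pop; stack = (empty)
pos 26: push '('; stack = (
pos 27: ')' matches '('; pop; stack = (empty)
pos 28: push '('; stack = (
pos 29: ')' matches '('; pop; stack = (empty)
pos 30: push '['; stack = [
pos 31: ']' matches '['; pop; stack = (empty)
pos 32: push '['; stack = [
pos 33: ']' matches '['; pop; stack = (empty)
pos 34: push '{'; stack = {
pos 35: '}' matches '{'; pop; stack = (empty)
end: stack empty → VALID
Verdict: properly nested → yes

Answer: yes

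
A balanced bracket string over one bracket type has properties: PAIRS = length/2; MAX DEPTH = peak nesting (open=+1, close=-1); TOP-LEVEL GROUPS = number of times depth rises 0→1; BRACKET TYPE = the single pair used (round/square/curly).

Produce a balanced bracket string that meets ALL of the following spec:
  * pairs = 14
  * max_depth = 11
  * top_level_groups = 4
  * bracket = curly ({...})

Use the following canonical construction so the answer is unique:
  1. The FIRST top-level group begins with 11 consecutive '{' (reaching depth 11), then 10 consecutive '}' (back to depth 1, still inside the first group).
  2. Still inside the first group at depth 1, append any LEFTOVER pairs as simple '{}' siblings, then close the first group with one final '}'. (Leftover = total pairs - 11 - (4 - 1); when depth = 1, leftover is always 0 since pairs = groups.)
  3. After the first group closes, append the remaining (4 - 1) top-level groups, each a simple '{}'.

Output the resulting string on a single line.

Answer: {{{{{{{{{{{}}}}}}}}}}}{}{}{}

Derivation:
Spec: pairs=14 depth=11 groups=4
Leftover pairs = 14 - 11 - (4-1) = 0
First group: deep chain of depth 11 + 0 sibling pairs
Remaining 3 groups: simple '{}' each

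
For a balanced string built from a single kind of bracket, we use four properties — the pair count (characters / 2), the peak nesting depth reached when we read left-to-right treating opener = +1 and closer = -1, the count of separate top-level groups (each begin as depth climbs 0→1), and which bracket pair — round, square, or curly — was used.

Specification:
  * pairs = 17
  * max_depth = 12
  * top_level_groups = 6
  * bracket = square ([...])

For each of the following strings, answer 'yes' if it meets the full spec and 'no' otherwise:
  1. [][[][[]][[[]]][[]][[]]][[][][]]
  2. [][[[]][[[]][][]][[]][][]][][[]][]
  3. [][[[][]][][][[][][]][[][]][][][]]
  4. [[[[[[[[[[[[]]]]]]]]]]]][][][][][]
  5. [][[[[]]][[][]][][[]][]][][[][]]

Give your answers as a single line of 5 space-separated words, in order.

Answer: no no no yes no

Derivation:
String 1 '[][[][[]][[[]]][[]][[]]][[][][]]': depth seq [1 0 1 2 1 2 3 2 1 2 3 4 3 2 1 2 3 2 1 2 3 2 1 0 1 2 1 2 1 2 1 0]
  -> pairs=16 depth=4 groups=3 -> no
String 2 '[][[[]][[[]][][]][[]][][]][][[]][]': depth seq [1 0 1 2 3 2 1 2 3 4 3 2 3 2 3 2 1 2 3 2 1 2 1 2 1 0 1 0 1 2 1 0 1 0]
  -> pairs=17 depth=4 groups=5 -> no
String 3 '[][[[][]][][][[][][]][[][]][][][]]': depth seq [1 0 1 2 3 2 3 2 1 2 1 2 1 2 3 2 3 2 3 2 1 2 3 2 3 2 1 2 1 2 1 2 1 0]
  -> pairs=17 depth=3 groups=2 -> no
String 4 '[[[[[[[[[[[[]]]]]]]]]]]][][][][][]': depth seq [1 2 3 4 5 6 7 8 9 10 11 12 11 10 9 8 7 6 5 4 3 2 1 0 1 0 1 0 1 0 1 0 1 0]
  -> pairs=17 depth=12 groups=6 -> yes
String 5 '[][[[[]]][[][]][][[]][]][][[][]]': depth seq [1 0 1 2 3 4 3 2 1 2 3 2 3 2 1 2 1 2 3 2 1 2 1 0 1 0 1 2 1 2 1 0]
  -> pairs=16 depth=4 groups=4 -> no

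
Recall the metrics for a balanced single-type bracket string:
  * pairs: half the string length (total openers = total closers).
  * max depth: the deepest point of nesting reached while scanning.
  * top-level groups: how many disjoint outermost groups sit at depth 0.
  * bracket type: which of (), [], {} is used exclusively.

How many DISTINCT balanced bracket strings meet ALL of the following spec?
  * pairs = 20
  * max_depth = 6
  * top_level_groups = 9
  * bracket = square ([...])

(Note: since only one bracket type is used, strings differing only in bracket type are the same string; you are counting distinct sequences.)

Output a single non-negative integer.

Answer: 2198745

Derivation:
Spec: pairs=20 depth=6 groups=9
Count(depth <= 6) = 23756481
Count(depth <= 5) = 21557736
Count(depth == 6) = 23756481 - 21557736 = 2198745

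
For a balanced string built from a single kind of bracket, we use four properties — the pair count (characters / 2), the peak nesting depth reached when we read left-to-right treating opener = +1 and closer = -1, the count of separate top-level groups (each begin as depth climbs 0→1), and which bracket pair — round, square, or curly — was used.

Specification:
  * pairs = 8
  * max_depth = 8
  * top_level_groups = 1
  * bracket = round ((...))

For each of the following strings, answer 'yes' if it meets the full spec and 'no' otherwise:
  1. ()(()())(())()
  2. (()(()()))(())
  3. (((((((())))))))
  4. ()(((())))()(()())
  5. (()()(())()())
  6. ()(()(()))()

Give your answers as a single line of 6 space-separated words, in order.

Answer: no no yes no no no

Derivation:
String 1 '()(()())(())()': depth seq [1 0 1 2 1 2 1 0 1 2 1 0 1 0]
  -> pairs=7 depth=2 groups=4 -> no
String 2 '(()(()()))(())': depth seq [1 2 1 2 3 2 3 2 1 0 1 2 1 0]
  -> pairs=7 depth=3 groups=2 -> no
String 3 '(((((((())))))))': depth seq [1 2 3 4 5 6 7 8 7 6 5 4 3 2 1 0]
  -> pairs=8 depth=8 groups=1 -> yes
String 4 '()(((())))()(()())': depth seq [1 0 1 2 3 4 3 2 1 0 1 0 1 2 1 2 1 0]
  -> pairs=9 depth=4 groups=4 -> no
String 5 '(()()(())()())': depth seq [1 2 1 2 1 2 3 2 1 2 1 2 1 0]
  -> pairs=7 depth=3 groups=1 -> no
String 6 '()(()(()))()': depth seq [1 0 1 2 1 2 3 2 1 0 1 0]
  -> pairs=6 depth=3 groups=3 -> no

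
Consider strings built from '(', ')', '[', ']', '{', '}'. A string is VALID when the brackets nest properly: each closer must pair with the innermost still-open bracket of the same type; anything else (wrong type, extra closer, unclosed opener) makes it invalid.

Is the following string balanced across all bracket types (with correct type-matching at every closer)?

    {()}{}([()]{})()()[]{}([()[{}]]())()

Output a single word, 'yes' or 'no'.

Answer: yes

Derivation:
pos 0: push '{'; stack = {
pos 1: push '('; stack = {(
pos 2: ')' matches '('; pop; stack = {
pos 3: '}' matches '{'; pop; stack = (empty)
pos 4: push '{'; stack = {
pos 5: '}' matches '{'; pop; stack = (empty)
pos 6: push '('; stack = (
pos 7: push '['; stack = ([
pos 8: push '('; stack = ([(
pos 9: ')' matches '('; pop; stack = ([
pos 10: ']' matches '['; pop; stack = (
pos 11: push '{'; stack = ({
pos 12: '}' matches '{'; pop; stack = (
pos 13: ')' matches '('; pop; stack = (empty)
pos 14: push '('; stack = (
pos 15: ')' matches '('; pop; stack = (empty)
pos 16: push '('; stack = (
pos 17: ')' matches '('; pop; stack = (empty)
pos 18: push '['; stack = [
pos 19: ']' matches '['; pop; stack = (empty)
pos 20: push '{'; stack = {
pos 21: '}' matches '{'; pop; stack = (empty)
pos 22: push '('; stack = (
pos 23: push '['; stack = ([
pos 24: push '('; stack = ([(
pos 25: ')' matches '('; pop; stack = ([
pos 26: push '['; stack = ([[
pos 27: push '{'; stack = ([[{
pos 28: '}' matches '{'; pop; stack = ([[
pos 29: ']' matches '['; pop; stack = ([
pos 30: ']' matches '['; pop; stack = (
pos 31: push '('; stack = ((
pos 32: ')' matches '('; pop; stack = (
pos 33: ')' matches '('; pop; stack = (empty)
pos 34: push '('; stack = (
pos 35: ')' matches '('; pop; stack = (empty)
end: stack empty → VALID
Verdict: properly nested → yes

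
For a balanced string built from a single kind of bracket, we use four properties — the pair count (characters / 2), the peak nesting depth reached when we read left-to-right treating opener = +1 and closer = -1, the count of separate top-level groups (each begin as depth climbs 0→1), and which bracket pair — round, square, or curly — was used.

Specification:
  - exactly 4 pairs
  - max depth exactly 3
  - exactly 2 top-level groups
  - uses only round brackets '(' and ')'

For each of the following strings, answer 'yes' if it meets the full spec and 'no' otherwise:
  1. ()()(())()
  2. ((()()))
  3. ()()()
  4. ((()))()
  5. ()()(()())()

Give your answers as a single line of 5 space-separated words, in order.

Answer: no no no yes no

Derivation:
String 1 '()()(())()': depth seq [1 0 1 0 1 2 1 0 1 0]
  -> pairs=5 depth=2 groups=4 -> no
String 2 '((()()))': depth seq [1 2 3 2 3 2 1 0]
  -> pairs=4 depth=3 groups=1 -> no
String 3 '()()()': depth seq [1 0 1 0 1 0]
  -> pairs=3 depth=1 groups=3 -> no
String 4 '((()))()': depth seq [1 2 3 2 1 0 1 0]
  -> pairs=4 depth=3 groups=2 -> yes
String 5 '()()(()())()': depth seq [1 0 1 0 1 2 1 2 1 0 1 0]
  -> pairs=6 depth=2 groups=4 -> no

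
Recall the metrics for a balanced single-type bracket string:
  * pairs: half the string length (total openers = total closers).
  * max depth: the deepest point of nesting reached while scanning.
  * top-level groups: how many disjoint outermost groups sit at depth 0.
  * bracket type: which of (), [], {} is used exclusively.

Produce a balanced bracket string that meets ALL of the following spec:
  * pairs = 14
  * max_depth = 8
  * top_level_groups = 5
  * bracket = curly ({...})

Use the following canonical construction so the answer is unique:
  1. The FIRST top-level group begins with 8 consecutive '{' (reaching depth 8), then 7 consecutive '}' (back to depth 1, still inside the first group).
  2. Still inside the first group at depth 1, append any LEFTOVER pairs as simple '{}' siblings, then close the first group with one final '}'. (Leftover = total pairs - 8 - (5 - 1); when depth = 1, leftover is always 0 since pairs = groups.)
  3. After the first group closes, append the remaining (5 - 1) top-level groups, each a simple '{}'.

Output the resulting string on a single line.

Spec: pairs=14 depth=8 groups=5
Leftover pairs = 14 - 8 - (5-1) = 2
First group: deep chain of depth 8 + 2 sibling pairs
Remaining 4 groups: simple '{}' each

Answer: {{{{{{{{}}}}}}}{}{}}{}{}{}{}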